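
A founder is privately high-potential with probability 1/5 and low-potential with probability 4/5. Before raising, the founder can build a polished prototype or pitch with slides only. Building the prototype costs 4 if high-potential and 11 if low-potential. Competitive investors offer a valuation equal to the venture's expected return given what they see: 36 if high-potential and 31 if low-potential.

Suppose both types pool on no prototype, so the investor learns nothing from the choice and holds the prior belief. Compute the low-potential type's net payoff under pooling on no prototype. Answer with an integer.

Pooled valuation = 1/5·36 + 4/5·31 = 32.
low-potential pays no cost for no prototype, so net payoff = 32.

32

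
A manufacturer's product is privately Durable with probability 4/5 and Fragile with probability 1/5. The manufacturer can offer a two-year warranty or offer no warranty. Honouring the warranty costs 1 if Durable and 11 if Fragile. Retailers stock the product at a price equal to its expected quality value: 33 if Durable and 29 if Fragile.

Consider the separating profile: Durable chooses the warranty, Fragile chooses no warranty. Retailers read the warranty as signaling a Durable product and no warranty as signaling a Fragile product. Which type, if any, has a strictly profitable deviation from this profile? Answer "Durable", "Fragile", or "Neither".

Neither

The warranty pays 33; no warranty pays 29.
Durable: assigned the warranty, nets 33 − 1 = 32; deviating to no warranty nets 29.
Fragile: assigned no warranty, nets 29; deviating to the warranty nets 33 − 11 = 22.
Both types strictly prefer their assigned action; no profitable deviation.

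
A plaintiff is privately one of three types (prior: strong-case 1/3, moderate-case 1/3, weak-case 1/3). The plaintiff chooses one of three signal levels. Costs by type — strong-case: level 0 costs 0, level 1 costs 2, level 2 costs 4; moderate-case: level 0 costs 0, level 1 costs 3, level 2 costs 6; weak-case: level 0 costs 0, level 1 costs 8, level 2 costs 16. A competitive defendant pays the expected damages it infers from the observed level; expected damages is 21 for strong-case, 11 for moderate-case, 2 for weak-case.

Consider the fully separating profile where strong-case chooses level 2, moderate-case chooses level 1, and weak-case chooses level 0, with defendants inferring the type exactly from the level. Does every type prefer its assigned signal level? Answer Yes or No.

No

Separating settlements: level 2 → 21, level 1 → 11, level 0 → 2.
strong-case (assigned level 2): level 0: 2 − 0 = 2; level 1: 11 − 2 = 9; level 2: 21 − 4 = 17. strong-case stays.
moderate-case (assigned level 1): level 0: 2 − 0 = 2; level 1: 11 − 3 = 8; level 2: 21 − 6 = 15. moderate-case prefers level 2.
weak-case (assigned level 0): level 0: 2 − 0 = 2; level 1: 11 − 8 = 3; level 2: 21 − 16 = 5. weak-case prefers level 2.
At least one type deviates; the separating profile fails.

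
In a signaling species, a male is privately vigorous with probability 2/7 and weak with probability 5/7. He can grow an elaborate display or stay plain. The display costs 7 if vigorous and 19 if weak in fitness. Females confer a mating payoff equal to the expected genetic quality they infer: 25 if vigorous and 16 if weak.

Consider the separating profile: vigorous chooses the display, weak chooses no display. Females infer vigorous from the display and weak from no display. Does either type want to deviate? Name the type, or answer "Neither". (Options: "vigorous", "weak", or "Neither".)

The display pays 25; no display pays 16.
vigorous: assigned the display, nets 25 − 7 = 18; deviating to no display nets 16.
weak: assigned no display, nets 16; deviating to the display nets 25 − 19 = 6.
Both types strictly prefer their assigned action; no profitable deviation.

Neither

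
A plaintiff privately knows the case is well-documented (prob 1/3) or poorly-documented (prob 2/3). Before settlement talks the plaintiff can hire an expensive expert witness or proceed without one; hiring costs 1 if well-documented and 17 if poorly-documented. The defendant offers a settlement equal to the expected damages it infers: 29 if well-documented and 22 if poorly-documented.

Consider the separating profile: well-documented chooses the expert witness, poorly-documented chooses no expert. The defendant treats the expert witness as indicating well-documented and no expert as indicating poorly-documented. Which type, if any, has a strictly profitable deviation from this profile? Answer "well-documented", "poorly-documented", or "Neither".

Neither

The expert witness pays 29; no expert pays 22.
well-documented: assigned the expert witness, nets 29 − 1 = 28; deviating to no expert nets 22.
poorly-documented: assigned no expert, nets 22; deviating to the expert witness nets 29 − 17 = 12.
Both types strictly prefer their assigned action; no profitable deviation.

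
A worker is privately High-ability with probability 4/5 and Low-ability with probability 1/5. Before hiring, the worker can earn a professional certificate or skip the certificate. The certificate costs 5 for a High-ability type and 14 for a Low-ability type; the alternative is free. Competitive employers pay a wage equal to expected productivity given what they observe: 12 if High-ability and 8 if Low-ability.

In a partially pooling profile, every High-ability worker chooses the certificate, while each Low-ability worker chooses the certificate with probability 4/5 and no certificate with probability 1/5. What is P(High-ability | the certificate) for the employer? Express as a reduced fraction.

5/6

P(the certificate) = (4/5)·1 + (1/5)·(4/5) = 24/25.
By Bayes' rule, P(High-ability | the certificate) = (4/5) / (24/25) = 5/6.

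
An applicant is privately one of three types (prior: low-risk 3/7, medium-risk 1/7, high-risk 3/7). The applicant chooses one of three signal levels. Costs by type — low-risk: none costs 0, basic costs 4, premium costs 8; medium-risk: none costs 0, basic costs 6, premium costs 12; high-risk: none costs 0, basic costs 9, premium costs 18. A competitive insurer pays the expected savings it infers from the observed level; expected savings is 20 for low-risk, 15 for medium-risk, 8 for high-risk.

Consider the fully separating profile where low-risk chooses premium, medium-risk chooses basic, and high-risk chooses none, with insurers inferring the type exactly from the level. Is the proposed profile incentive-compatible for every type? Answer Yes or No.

Separating rebates: premium → 20, basic → 15, none → 8.
low-risk (assigned premium): none: 8 − 0 = 8; basic: 15 − 4 = 11; premium: 20 − 8 = 12. low-risk stays.
medium-risk (assigned basic): none: 8 − 0 = 8; basic: 15 − 6 = 9; premium: 20 − 12 = 8. medium-risk stays.
high-risk (assigned none): none: 8 − 0 = 8; basic: 15 − 9 = 6; premium: 20 − 18 = 2. high-risk stays.
Every type prefers its assigned level; separation holds.

Yes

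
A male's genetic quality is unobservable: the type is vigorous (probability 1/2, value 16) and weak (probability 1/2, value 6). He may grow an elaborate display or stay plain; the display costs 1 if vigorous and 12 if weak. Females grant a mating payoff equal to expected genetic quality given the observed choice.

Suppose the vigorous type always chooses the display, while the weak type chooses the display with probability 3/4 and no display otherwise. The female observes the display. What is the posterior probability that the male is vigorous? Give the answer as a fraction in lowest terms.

4/7

P(the display) = (1/2)·1 + (1/2)·(3/4) = 7/8.
By Bayes' rule, P(vigorous | the display) = (1/2) / (7/8) = 4/7.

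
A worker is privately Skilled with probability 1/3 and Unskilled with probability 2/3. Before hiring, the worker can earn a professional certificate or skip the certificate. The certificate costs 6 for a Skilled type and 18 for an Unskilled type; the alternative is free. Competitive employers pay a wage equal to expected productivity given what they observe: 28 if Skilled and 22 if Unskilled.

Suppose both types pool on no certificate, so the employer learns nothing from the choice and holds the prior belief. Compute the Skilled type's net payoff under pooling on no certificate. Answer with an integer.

Pooled wage = 1/3·28 + 2/3·22 = 24.
Skilled pays no cost for no certificate, so net payoff = 24.

24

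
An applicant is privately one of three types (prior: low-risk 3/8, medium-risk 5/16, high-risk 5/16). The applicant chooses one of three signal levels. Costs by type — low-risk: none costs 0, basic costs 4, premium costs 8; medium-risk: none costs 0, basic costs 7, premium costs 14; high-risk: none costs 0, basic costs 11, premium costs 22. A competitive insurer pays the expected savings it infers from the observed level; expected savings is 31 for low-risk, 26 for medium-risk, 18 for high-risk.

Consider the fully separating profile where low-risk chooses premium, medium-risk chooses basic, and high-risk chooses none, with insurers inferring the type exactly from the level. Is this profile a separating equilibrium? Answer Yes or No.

Separating rebates: premium → 31, basic → 26, none → 18.
low-risk (assigned premium): none: 18 − 0 = 18; basic: 26 − 4 = 22; premium: 31 − 8 = 23. low-risk stays.
medium-risk (assigned basic): none: 18 − 0 = 18; basic: 26 − 7 = 19; premium: 31 − 14 = 17. medium-risk stays.
high-risk (assigned none): none: 18 − 0 = 18; basic: 26 − 11 = 15; premium: 31 − 22 = 9. high-risk stays.
Every type prefers its assigned level; separation holds.

Yes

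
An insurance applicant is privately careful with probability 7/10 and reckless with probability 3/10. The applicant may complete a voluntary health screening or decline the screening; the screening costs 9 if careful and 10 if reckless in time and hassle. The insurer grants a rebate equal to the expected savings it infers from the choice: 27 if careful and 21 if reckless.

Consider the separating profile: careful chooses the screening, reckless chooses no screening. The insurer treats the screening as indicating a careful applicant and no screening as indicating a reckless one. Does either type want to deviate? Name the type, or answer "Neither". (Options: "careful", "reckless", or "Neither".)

The screening pays 27; no screening pays 21.
careful: assigned the screening, nets 27 − 9 = 18; deviating to no screening nets 21.
reckless: assigned no screening, nets 21; deviating to the screening nets 27 − 10 = 17.
The careful type gains 3 by deviating.

careful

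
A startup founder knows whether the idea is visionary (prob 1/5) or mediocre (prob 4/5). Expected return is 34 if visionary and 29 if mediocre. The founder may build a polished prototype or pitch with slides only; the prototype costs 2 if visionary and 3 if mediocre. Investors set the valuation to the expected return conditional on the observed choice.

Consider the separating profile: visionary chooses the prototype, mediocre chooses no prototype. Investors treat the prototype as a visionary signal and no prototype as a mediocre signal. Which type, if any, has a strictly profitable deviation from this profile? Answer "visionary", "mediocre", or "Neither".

mediocre

The prototype pays 34; no prototype pays 29.
visionary: assigned the prototype, nets 34 − 2 = 32; deviating to no prototype nets 29.
mediocre: assigned no prototype, nets 29; deviating to the prototype nets 34 − 3 = 31.
The mediocre type gains 2 by deviating.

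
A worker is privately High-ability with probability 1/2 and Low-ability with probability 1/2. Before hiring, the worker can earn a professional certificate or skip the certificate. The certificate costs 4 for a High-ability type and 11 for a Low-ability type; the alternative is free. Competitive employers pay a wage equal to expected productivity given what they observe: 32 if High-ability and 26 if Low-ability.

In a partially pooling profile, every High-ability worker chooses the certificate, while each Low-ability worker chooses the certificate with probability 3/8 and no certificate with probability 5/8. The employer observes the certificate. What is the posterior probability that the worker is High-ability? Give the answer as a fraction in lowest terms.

8/11

P(the certificate) = (1/2)·1 + (1/2)·(3/8) = 11/16.
By Bayes' rule, P(High-ability | the certificate) = (1/2) / (11/16) = 8/11.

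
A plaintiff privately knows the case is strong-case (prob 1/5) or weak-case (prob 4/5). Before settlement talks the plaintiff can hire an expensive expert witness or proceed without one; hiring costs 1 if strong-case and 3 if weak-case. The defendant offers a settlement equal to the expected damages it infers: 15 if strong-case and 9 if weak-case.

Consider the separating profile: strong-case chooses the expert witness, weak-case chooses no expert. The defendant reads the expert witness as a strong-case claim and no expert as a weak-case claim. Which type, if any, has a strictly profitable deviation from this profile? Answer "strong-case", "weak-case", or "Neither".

weak-case

The expert witness pays 15; no expert pays 9.
strong-case: assigned the expert witness, nets 15 − 1 = 14; deviating to no expert nets 9.
weak-case: assigned no expert, nets 9; deviating to the expert witness nets 15 − 3 = 12.
The weak-case type gains 3 by deviating.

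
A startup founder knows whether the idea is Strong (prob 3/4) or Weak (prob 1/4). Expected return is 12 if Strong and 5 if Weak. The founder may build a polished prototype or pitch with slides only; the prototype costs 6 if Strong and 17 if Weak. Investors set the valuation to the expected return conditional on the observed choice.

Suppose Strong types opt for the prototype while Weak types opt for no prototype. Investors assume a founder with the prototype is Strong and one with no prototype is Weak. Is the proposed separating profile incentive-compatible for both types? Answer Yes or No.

Yes

Under these beliefs, the prototype earns valuation 12 and no prototype earns valuation 5.
Strong: the prototype nets 12 − 6 = 6; no prototype nets 5. Strong prefers the prototype.
Weak: the prototype nets 12 − 17 = -5; no prototype nets 5. Weak prefers no prototype.
Neither type deviates, so the separating profile is an equilibrium.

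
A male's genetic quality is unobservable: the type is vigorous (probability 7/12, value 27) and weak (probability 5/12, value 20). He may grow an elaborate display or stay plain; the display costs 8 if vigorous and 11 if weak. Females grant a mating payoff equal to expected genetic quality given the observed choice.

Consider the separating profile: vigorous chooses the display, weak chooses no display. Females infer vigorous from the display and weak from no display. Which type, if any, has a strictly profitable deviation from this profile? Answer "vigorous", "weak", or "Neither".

The display pays 27; no display pays 20.
vigorous: assigned the display, nets 27 − 8 = 19; deviating to no display nets 20.
weak: assigned no display, nets 20; deviating to the display nets 27 − 11 = 16.
The vigorous type gains 1 by deviating.

vigorous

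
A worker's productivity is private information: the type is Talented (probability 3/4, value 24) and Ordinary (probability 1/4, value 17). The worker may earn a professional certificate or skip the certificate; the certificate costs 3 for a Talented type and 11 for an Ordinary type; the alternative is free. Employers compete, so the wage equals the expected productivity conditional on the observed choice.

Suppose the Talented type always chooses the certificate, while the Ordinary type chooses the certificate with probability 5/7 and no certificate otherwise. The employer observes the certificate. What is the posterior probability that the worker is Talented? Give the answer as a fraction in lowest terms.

P(the certificate) = (3/4)·1 + (1/4)·(5/7) = 13/14.
By Bayes' rule, P(Talented | the certificate) = (3/4) / (13/14) = 21/26.

21/26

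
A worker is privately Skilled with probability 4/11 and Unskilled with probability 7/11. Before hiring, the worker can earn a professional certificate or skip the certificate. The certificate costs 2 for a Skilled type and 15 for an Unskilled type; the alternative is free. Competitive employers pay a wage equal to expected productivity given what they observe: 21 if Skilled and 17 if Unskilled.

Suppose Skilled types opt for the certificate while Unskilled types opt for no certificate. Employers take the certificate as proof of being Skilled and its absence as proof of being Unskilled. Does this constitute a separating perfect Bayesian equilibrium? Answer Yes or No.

Under these beliefs, the certificate earns wage 21 and no certificate earns wage 17.
Skilled: the certificate nets 21 − 2 = 19; no certificate nets 17. Skilled prefers the certificate.
Unskilled: the certificate nets 21 − 15 = 6; no certificate nets 17. Unskilled prefers no certificate.
Neither type deviates, so the separating profile is an equilibrium.

Yes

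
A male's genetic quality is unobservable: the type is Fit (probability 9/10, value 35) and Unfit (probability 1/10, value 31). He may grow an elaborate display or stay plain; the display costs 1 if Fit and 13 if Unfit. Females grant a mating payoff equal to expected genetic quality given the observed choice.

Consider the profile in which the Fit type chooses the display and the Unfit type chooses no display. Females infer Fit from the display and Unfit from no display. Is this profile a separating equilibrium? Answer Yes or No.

Under these beliefs, the display earns mating payoff 35 and no display earns mating payoff 31.
Fit: the display nets 35 − 1 = 34; no display nets 31. Fit prefers the display.
Unfit: the display nets 35 − 13 = 22; no display nets 31. Unfit prefers no display.
Neither type deviates, so the separating profile is an equilibrium.

Yes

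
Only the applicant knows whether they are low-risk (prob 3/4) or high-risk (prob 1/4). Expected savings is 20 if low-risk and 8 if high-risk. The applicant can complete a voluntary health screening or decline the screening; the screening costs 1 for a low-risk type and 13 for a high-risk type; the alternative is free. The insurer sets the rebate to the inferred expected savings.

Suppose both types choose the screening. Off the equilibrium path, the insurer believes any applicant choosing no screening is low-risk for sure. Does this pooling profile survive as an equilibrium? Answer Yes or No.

No

On path, the insurer holds the prior and pays 3/4·20 + 1/4·8 = 17. Off path (no screening), believing low-risk, it pays 20.
low-risk: the screening nets 17 − 1 = 16; no screening nets 20. low-risk would deviate.
high-risk: the screening nets 17 − 13 = 4; no screening nets 20. high-risk would deviate.
A type deviates, so pooling fails.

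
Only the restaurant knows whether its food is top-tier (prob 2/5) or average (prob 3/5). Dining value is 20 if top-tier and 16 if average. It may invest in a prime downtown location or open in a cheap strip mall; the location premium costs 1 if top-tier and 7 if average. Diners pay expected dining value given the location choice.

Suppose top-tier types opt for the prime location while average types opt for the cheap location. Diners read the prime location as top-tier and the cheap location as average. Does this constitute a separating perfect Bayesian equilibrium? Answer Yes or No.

Under these beliefs, the prime location earns price premium 20 and the cheap location earns price premium 16.
top-tier: the prime location nets 20 − 1 = 19; the cheap location nets 16. top-tier prefers the prime location.
average: the prime location nets 20 − 7 = 13; the cheap location nets 16. average prefers the cheap location.
Neither type deviates, so the separating profile is an equilibrium.

Yes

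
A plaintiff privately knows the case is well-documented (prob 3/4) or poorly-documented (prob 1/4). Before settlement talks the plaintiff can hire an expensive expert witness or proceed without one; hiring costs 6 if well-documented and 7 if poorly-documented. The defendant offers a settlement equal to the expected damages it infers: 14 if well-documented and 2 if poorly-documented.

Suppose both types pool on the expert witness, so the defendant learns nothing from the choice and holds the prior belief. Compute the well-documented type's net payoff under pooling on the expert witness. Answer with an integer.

Pooled settlement = 3/4·14 + 1/4·2 = 11.
well-documented pays cost 6 for the expert witness, so net payoff = 11 − 6 = 5.

5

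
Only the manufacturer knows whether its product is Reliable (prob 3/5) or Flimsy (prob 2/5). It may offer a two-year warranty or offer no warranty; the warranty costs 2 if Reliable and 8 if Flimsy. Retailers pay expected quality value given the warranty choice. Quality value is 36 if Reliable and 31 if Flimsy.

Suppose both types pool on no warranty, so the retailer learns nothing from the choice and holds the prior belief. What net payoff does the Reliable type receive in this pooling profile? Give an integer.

34

Pooled price = 3/5·36 + 2/5·31 = 34.
Reliable pays no cost for no warranty, so net payoff = 34.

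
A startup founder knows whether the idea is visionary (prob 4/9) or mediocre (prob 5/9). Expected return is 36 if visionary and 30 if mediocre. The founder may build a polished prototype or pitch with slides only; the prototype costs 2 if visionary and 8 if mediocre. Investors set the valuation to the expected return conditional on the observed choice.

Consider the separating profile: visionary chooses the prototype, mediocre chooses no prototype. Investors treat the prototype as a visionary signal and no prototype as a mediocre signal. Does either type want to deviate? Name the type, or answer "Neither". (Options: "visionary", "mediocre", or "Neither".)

Neither

The prototype pays 36; no prototype pays 30.
visionary: assigned the prototype, nets 36 − 2 = 34; deviating to no prototype nets 30.
mediocre: assigned no prototype, nets 30; deviating to the prototype nets 36 − 8 = 28.
Both types strictly prefer their assigned action; no profitable deviation.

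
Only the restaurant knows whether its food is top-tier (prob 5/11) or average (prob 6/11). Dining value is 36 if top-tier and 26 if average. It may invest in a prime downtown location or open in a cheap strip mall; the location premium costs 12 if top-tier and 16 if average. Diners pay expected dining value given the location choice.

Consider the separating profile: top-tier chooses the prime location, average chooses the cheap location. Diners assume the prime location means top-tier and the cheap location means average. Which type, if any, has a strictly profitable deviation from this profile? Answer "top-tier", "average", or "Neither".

The prime location pays 36; the cheap location pays 26.
top-tier: assigned the prime location, nets 36 − 12 = 24; deviating to the cheap location nets 26.
average: assigned the cheap location, nets 26; deviating to the prime location nets 36 − 16 = 20.
The top-tier type gains 2 by deviating.

top-tier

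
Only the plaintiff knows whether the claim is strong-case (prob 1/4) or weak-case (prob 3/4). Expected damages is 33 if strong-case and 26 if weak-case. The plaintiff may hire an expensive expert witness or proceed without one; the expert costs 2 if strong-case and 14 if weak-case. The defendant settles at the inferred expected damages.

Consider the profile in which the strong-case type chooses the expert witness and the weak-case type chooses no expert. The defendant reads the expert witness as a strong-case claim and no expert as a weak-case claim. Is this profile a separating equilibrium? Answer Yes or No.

Yes

Under these beliefs, the expert witness earns settlement 33 and no expert earns settlement 26.
strong-case: the expert witness nets 33 − 2 = 31; no expert nets 26. strong-case prefers the expert witness.
weak-case: the expert witness nets 33 − 14 = 19; no expert nets 26. weak-case prefers no expert.
Neither type deviates, so the separating profile is an equilibrium.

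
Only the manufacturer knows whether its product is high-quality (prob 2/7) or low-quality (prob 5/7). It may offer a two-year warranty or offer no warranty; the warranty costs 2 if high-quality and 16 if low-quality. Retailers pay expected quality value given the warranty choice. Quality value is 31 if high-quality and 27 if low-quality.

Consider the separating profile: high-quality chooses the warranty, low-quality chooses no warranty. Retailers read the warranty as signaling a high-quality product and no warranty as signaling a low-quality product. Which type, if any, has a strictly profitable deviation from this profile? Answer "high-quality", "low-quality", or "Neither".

The warranty pays 31; no warranty pays 27.
high-quality: assigned the warranty, nets 31 − 2 = 29; deviating to no warranty nets 27.
low-quality: assigned no warranty, nets 27; deviating to the warranty nets 31 − 16 = 15.
Both types strictly prefer their assigned action; no profitable deviation.

Neither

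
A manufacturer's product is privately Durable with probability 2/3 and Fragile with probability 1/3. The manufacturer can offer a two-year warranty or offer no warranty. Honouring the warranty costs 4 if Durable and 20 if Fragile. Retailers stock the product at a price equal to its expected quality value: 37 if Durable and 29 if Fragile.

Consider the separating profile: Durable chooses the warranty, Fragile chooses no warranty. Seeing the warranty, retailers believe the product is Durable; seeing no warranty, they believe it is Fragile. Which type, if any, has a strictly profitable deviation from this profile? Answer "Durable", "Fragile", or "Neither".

Neither

The warranty pays 37; no warranty pays 29.
Durable: assigned the warranty, nets 37 − 4 = 33; deviating to no warranty nets 29.
Fragile: assigned no warranty, nets 29; deviating to the warranty nets 37 − 20 = 17.
Both types strictly prefer their assigned action; no profitable deviation.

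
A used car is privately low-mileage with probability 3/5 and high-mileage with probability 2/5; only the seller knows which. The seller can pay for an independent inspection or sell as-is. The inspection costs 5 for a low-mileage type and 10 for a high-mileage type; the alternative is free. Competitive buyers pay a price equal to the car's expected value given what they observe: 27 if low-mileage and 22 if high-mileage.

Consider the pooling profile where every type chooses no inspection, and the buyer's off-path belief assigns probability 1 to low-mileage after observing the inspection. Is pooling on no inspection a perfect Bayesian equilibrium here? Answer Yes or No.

Yes

On path, the buyer holds the prior and pays 3/5·27 + 2/5·22 = 25. Off path (the inspection), believing low-mileage, it pays 27.
low-mileage: no inspection nets 25; the inspection nets 27 − 5 = 22. low-mileage stays.
high-mileage: no inspection nets 25; the inspection nets 27 − 10 = 17. high-mileage stays.
No type deviates, so pooling is sustained.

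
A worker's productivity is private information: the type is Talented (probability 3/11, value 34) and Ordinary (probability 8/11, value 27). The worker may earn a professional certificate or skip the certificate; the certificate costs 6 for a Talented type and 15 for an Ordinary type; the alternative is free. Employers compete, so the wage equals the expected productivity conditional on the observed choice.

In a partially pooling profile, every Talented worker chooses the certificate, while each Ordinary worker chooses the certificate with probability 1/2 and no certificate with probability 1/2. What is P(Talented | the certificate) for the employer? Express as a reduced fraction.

P(the certificate) = (3/11)·1 + (8/11)·(1/2) = 7/11.
By Bayes' rule, P(Talented | the certificate) = (3/11) / (7/11) = 3/7.

3/7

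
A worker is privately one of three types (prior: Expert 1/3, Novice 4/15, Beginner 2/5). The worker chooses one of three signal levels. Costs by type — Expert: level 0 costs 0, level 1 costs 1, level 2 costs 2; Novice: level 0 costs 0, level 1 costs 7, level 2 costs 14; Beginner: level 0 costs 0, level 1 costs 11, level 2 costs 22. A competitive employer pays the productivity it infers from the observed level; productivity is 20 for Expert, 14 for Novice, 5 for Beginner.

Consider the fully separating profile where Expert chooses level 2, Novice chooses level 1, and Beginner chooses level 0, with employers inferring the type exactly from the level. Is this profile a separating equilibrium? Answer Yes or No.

Separating wages: level 2 → 20, level 1 → 14, level 0 → 5.
Expert (assigned level 2): level 0: 5 − 0 = 5; level 1: 14 − 1 = 13; level 2: 20 − 2 = 18. Expert stays.
Novice (assigned level 1): level 0: 5 − 0 = 5; level 1: 14 − 7 = 7; level 2: 20 − 14 = 6. Novice stays.
Beginner (assigned level 0): level 0: 5 − 0 = 5; level 1: 14 − 11 = 3; level 2: 20 − 22 = -2. Beginner stays.
Every type prefers its assigned level; separation holds.

Yes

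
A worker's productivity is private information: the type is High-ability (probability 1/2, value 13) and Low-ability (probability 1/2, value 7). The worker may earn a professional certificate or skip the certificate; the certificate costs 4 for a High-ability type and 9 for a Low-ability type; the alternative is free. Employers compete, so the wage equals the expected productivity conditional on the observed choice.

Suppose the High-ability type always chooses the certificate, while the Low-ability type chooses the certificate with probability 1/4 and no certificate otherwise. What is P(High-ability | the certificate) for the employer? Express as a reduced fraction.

4/5

P(the certificate) = (1/2)·1 + (1/2)·(1/4) = 5/8.
By Bayes' rule, P(High-ability | the certificate) = (1/2) / (5/8) = 4/5.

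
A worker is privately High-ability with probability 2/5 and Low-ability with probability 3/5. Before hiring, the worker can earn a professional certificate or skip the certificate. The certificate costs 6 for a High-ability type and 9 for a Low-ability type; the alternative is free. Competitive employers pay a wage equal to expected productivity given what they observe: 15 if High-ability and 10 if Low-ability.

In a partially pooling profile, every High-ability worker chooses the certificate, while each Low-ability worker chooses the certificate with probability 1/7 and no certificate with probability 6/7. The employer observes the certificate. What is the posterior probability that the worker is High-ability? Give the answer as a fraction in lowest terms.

P(the certificate) = (2/5)·1 + (3/5)·(1/7) = 17/35.
By Bayes' rule, P(High-ability | the certificate) = (2/5) / (17/35) = 14/17.

14/17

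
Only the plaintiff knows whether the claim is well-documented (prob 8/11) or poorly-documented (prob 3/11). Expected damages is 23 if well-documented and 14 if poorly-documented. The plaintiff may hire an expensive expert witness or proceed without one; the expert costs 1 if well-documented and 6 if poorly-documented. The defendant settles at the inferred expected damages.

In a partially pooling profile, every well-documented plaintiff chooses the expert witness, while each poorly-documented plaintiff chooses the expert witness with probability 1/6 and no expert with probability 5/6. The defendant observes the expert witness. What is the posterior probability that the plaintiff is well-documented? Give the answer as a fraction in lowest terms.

P(the expert witness) = (8/11)·1 + (3/11)·(1/6) = 17/22.
By Bayes' rule, P(well-documented | the expert witness) = (8/11) / (17/22) = 16/17.

16/17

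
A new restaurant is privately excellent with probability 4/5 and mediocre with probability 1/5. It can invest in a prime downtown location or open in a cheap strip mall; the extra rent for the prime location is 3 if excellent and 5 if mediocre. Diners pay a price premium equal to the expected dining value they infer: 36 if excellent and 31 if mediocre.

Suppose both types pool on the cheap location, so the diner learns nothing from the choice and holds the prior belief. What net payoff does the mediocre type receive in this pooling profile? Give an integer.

Pooled price premium = 4/5·36 + 1/5·31 = 35.
mediocre pays no cost for the cheap location, so net payoff = 35.

35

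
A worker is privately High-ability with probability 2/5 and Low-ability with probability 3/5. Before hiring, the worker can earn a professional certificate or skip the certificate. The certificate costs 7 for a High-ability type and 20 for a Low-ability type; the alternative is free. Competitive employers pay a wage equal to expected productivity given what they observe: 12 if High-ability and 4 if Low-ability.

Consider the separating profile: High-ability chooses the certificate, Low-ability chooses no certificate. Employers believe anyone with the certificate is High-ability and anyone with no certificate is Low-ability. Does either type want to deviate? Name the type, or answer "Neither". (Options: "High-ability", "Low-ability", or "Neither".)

The certificate pays 12; no certificate pays 4.
High-ability: assigned the certificate, nets 12 − 7 = 5; deviating to no certificate nets 4.
Low-ability: assigned no certificate, nets 4; deviating to the certificate nets 12 − 20 = -8.
Both types strictly prefer their assigned action; no profitable deviation.

Neither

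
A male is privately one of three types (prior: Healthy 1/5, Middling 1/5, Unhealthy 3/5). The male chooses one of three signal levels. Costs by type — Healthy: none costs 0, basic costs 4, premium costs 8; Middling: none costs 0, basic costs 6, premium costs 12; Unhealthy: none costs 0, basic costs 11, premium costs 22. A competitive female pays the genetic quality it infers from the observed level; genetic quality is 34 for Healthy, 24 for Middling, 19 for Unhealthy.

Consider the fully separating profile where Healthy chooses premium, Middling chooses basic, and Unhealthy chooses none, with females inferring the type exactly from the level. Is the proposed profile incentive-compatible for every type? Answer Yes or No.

Separating mating payoffs: premium → 34, basic → 24, none → 19.
Healthy (assigned premium): none: 19 − 0 = 19; basic: 24 − 4 = 20; premium: 34 − 8 = 26. Healthy stays.
Middling (assigned basic): none: 19 − 0 = 19; basic: 24 − 6 = 18; premium: 34 − 12 = 22. Middling prefers premium.
Unhealthy (assigned none): none: 19 − 0 = 19; basic: 24 − 11 = 13; premium: 34 − 22 = 12. Unhealthy stays.
At least one type deviates; the separating profile fails.

No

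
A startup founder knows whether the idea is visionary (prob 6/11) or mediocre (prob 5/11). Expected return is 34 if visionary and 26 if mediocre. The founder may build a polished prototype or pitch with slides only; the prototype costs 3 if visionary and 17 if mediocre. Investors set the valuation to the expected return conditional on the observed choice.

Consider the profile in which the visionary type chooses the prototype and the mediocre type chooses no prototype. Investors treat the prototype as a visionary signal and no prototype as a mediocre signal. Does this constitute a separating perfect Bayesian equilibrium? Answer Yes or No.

Yes

Under these beliefs, the prototype earns valuation 34 and no prototype earns valuation 26.
visionary: the prototype nets 34 − 3 = 31; no prototype nets 26. visionary prefers the prototype.
mediocre: the prototype nets 34 − 17 = 17; no prototype nets 26. mediocre prefers no prototype.
Neither type deviates, so the separating profile is an equilibrium.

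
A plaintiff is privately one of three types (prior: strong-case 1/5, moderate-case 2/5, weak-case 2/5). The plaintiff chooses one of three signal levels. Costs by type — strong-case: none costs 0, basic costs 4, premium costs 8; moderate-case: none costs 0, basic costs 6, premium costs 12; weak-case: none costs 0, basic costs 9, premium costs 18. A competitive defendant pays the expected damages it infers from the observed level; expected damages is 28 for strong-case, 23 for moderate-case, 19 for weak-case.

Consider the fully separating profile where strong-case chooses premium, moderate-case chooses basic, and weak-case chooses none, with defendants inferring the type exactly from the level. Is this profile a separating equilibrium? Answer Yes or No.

No

Separating settlements: premium → 28, basic → 23, none → 19.
strong-case (assigned premium): none: 19 − 0 = 19; basic: 23 − 4 = 19; premium: 28 − 8 = 20. strong-case stays.
moderate-case (assigned basic): none: 19 − 0 = 19; basic: 23 − 6 = 17; premium: 28 − 12 = 16. moderate-case prefers none.
weak-case (assigned none): none: 19 − 0 = 19; basic: 23 − 9 = 14; premium: 28 − 18 = 10. weak-case stays.
At least one type deviates; the separating profile fails.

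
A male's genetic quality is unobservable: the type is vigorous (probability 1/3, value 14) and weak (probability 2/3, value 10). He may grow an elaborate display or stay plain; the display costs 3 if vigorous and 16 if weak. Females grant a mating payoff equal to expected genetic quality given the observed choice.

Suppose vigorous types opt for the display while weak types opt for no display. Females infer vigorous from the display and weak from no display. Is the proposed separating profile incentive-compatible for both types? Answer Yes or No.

Yes

Under these beliefs, the display earns mating payoff 14 and no display earns mating payoff 10.
vigorous: the display nets 14 − 3 = 11; no display nets 10. vigorous prefers the display.
weak: the display nets 14 − 16 = -2; no display nets 10. weak prefers no display.
Neither type deviates, so the separating profile is an equilibrium.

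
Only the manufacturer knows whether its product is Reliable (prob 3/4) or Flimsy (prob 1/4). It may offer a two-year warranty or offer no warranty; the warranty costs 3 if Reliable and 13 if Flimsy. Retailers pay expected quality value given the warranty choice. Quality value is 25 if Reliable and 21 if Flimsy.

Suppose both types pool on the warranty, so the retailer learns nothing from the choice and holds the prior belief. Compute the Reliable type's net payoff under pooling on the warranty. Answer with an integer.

21

Pooled price = 3/4·25 + 1/4·21 = 24.
Reliable pays cost 3 for the warranty, so net payoff = 24 − 3 = 21.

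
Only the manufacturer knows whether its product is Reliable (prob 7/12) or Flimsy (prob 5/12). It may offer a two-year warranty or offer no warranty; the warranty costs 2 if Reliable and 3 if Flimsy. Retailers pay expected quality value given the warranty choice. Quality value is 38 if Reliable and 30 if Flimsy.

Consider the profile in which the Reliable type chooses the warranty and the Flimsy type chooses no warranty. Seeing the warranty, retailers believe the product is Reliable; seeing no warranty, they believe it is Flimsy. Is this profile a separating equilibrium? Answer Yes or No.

No

Under these beliefs, the warranty earns price 38 and no warranty earns price 30.
Reliable: the warranty nets 38 − 2 = 36; no warranty nets 30. Reliable prefers the warranty.
Flimsy: the warranty nets 38 − 3 = 35; no warranty nets 30. Flimsy would deviate to the warranty.
Flimsy has a profitable deviation, so the profile is not an equilibrium.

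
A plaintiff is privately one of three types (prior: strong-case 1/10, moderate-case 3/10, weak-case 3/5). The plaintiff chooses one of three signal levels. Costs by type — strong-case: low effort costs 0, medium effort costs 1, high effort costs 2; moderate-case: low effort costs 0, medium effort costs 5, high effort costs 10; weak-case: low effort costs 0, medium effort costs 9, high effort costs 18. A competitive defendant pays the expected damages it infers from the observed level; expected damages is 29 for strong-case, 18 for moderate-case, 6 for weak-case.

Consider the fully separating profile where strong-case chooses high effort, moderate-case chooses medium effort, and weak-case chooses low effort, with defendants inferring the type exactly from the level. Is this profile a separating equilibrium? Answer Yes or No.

No

Separating settlements: high effort → 29, medium effort → 18, low effort → 6.
strong-case (assigned high effort): low effort: 6 − 0 = 6; medium effort: 18 − 1 = 17; high effort: 29 − 2 = 27. strong-case stays.
moderate-case (assigned medium effort): low effort: 6 − 0 = 6; medium effort: 18 − 5 = 13; high effort: 29 − 10 = 19. moderate-case prefers high effort.
weak-case (assigned low effort): low effort: 6 − 0 = 6; medium effort: 18 − 9 = 9; high effort: 29 − 18 = 11. weak-case prefers high effort.
At least one type deviates; the separating profile fails.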